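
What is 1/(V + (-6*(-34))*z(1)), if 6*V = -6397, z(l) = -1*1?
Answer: -6/7621 ≈ -0.00078730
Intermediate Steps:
z(l) = -1
V = -6397/6 (V = (⅙)*(-6397) = -6397/6 ≈ -1066.2)
1/(V + (-6*(-34))*z(1)) = 1/(-6397/6 - 6*(-34)*(-1)) = 1/(-6397/6 + 204*(-1)) = 1/(-6397/6 - 204) = 1/(-7621/6) = -6/7621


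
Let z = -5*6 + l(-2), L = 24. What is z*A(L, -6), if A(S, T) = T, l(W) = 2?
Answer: 168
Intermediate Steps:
z = -28 (z = -5*6 + 2 = -30 + 2 = -28)
z*A(L, -6) = -28*(-6) = 168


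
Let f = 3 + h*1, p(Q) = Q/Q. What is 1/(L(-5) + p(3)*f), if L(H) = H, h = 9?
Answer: ⅐ ≈ 0.14286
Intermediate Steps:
p(Q) = 1
f = 12 (f = 3 + 9*1 = 3 + 9 = 12)
1/(L(-5) + p(3)*f) = 1/(-5 + 1*12) = 1/(-5 + 12) = 1/7 = ⅐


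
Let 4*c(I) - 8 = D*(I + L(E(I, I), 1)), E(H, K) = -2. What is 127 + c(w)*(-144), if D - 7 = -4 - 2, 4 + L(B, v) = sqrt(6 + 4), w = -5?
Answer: 163 - 36*sqrt(10) ≈ 49.158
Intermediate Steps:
L(B, v) = -4 + sqrt(10) (L(B, v) = -4 + sqrt(6 + 4) = -4 + sqrt(10))
D = 1 (D = 7 + (-4 - 2) = 7 - 6 = 1)
c(I) = 1 + I/4 + sqrt(10)/4 (c(I) = 2 + (1*(I + (-4 + sqrt(10))))/4 = 2 + (1*(-4 + I + sqrt(10)))/4 = 2 + (-4 + I + sqrt(10))/4 = 2 + (-1 + I/4 + sqrt(10)/4) = 1 + I/4 + sqrt(10)/4)
127 + c(w)*(-144) = 127 + (1 + (1/4)*(-5) + sqrt(10)/4)*(-144) = 127 + (1 - 5/4 + sqrt(10)/4)*(-144) = 127 + (-1/4 + sqrt(10)/4)*(-144) = 127 + (36 - 36*sqrt(10)) = 163 - 36*sqrt(10)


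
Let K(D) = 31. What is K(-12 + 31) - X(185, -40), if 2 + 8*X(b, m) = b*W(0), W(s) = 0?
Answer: 125/4 ≈ 31.250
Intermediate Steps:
X(b, m) = -¼ (X(b, m) = -¼ + (b*0)/8 = -¼ + (⅛)*0 = -¼ + 0 = -¼)
K(-12 + 31) - X(185, -40) = 31 - 1*(-¼) = 31 + ¼ = 125/4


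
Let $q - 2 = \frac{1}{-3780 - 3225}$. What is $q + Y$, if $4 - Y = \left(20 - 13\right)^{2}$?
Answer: $- \frac{301216}{7005} \approx -43.0$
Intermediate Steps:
$Y = -45$ ($Y = 4 - \left(20 - 13\right)^{2} = 4 - 7^{2} = 4 - 49 = -45$)
$q = \frac{14009}{7005}$ ($q = 2 + \frac{1}{-3780 - 3225} = 2 + \frac{1}{-7005} = 2 - \frac{1}{7005} = \frac{14009}{7005} \approx 1.9999$)
$q + Y = \frac{14009}{7005} - 45 = - \frac{301216}{7005}$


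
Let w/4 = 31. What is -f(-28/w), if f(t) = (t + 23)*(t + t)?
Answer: 9884/961 ≈ 10.285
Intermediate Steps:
w = 124 (w = 4*31 = 124)
f(t) = 2*t*(23 + t) (f(t) = (23 + t)*(2*t) = 2*t*(23 + t))
-f(-28/w) = -2*(-28/124)*(23 - 28/124) = -2*(-28*1/124)*(23 - 28*1/124) = -2*(-7)*(23 - 7/31)/31 = -2*(-7)*706/(31*31) = -1*(-9884/961) = 9884/961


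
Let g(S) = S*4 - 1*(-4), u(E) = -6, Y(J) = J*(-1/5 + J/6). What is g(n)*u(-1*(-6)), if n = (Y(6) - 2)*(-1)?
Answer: 216/5 ≈ 43.200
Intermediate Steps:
Y(J) = J*(-⅕ + J/6) (Y(J) = J*(-1*⅕ + J*(⅙)) = J*(-⅕ + J/6))
n = -14/5 (n = ((1/30)*6*(-6 + 5*6) - 2)*(-1) = ((1/30)*6*(-6 + 30) - 2)*(-1) = ((1/30)*6*24 - 2)*(-1) = (24/5 - 2)*(-1) = (14/5)*(-1) = -14/5 ≈ -2.8000)
g(S) = 4 + 4*S (g(S) = 4*S + 4 = 4 + 4*S)
g(n)*u(-1*(-6)) = (4 + 4*(-14/5))*(-6) = (4 - 56/5)*(-6) = -36/5*(-6) = 216/5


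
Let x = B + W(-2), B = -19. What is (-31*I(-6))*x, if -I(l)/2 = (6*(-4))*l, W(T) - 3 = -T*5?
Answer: -53568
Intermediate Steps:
W(T) = 3 - 5*T (W(T) = 3 - T*5 = 3 - 5*T)
x = -6 (x = -19 + (3 - 5*(-2)) = -19 + (3 + 10) = -19 + 13 = -6)
I(l) = 48*l (I(l) = -2*6*(-4)*l = -(-48)*l = 48*l)
(-31*I(-6))*x = -1488*(-6)*(-6) = -31*(-288)*(-6) = 8928*(-6) = -53568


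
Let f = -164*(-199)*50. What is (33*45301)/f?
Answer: 1494933/1631800 ≈ 0.91613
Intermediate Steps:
f = 1631800 (f = 32636*50 = 1631800)
(33*45301)/f = (33*45301)/1631800 = 1494933*(1/1631800) = 1494933/1631800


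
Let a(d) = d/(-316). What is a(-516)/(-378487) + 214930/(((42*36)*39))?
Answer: 3213250527509/881585545932 ≈ 3.6449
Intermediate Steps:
a(d) = -d/316 (a(d) = d*(-1/316) = -d/316)
a(-516)/(-378487) + 214930/(((42*36)*39)) = -1/316*(-516)/(-378487) + 214930/(((42*36)*39)) = (129/79)*(-1/378487) + 214930/((1512*39)) = -129/29900473 + 214930/58968 = -129/29900473 + 214930*(1/58968) = -129/29900473 + 107465/29484 = 3213250527509/881585545932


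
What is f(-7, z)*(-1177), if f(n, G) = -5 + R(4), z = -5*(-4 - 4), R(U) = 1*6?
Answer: -1177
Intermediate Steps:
R(U) = 6
z = 40 (z = -5*(-8) = 40)
f(n, G) = 1 (f(n, G) = -5 + 6 = 1)
f(-7, z)*(-1177) = 1*(-1177) = -1177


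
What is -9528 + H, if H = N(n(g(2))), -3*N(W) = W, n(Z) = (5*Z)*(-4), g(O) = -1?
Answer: -28604/3 ≈ -9534.7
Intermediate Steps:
n(Z) = -20*Z
N(W) = -W/3
H = -20/3 (H = -(-20)*(-1)/3 = -⅓*20 = -20/3 ≈ -6.6667)
-9528 + H = -9528 - 20/3 = -28604/3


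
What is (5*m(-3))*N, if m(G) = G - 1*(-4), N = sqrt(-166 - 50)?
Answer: 30*I*sqrt(6) ≈ 73.485*I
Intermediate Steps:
N = 6*I*sqrt(6) (N = sqrt(-216) = 6*I*sqrt(6) ≈ 14.697*I)
m(G) = 4 + G (m(G) = G + 4 = 4 + G)
(5*m(-3))*N = (5*(4 - 3))*(6*I*sqrt(6)) = (5*1)*(6*I*sqrt(6)) = 5*(6*I*sqrt(6)) = 30*I*sqrt(6)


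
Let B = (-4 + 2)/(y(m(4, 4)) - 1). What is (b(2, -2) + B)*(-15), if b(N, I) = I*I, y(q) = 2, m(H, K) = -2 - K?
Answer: -30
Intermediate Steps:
b(N, I) = I**2
B = -2 (B = (-4 + 2)/(2 - 1) = -2/1 = -2*1 = -2)
(b(2, -2) + B)*(-15) = ((-2)**2 - 2)*(-15) = (4 - 2)*(-15) = 2*(-15) = -30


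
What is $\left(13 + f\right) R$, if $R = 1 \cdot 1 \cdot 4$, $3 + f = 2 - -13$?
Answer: $100$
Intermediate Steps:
$f = 12$ ($f = -3 + \left(2 - -13\right) = -3 + \left(2 + 13\right) = -3 + 15 = 12$)
$R = 4$ ($R = 1 \cdot 4 = 4$)
$\left(13 + f\right) R = \left(13 + 12\right) 4 = 25 \cdot 4 = 100$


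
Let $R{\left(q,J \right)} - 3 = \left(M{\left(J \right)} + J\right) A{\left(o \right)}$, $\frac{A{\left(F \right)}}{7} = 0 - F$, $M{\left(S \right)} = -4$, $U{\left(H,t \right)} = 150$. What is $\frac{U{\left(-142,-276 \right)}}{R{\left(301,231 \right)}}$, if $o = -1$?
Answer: $\frac{75}{796} \approx 0.094221$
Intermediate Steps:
$A{\left(F \right)} = - 7 F$ ($A{\left(F \right)} = 7 \left(0 - F\right) = 7 \left(- F\right) = - 7 F$)
$R{\left(q,J \right)} = -25 + 7 J$ ($R{\left(q,J \right)} = 3 + \left(-4 + J\right) \left(\left(-7\right) \left(-1\right)\right) = 3 + \left(-4 + J\right) 7 = 3 + \left(-28 + 7 J\right) = -25 + 7 J$)
$\frac{U{\left(-142,-276 \right)}}{R{\left(301,231 \right)}} = \frac{150}{-25 + 7 \cdot 231} = \frac{150}{-25 + 1617} = \frac{150}{1592} = 150 \cdot \frac{1}{1592} = \frac{75}{796}$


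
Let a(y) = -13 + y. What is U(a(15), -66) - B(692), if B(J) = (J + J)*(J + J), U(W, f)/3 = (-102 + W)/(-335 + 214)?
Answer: -231769876/121 ≈ -1.9155e+6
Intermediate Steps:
U(W, f) = 306/121 - 3*W/121 (U(W, f) = 3*((-102 + W)/(-335 + 214)) = 3*((-102 + W)/(-121)) = 3*((-102 + W)*(-1/121)) = 3*(102/121 - W/121) = 306/121 - 3*W/121)
B(J) = 4*J**2 (B(J) = (2*J)*(2*J) = 4*J**2)
U(a(15), -66) - B(692) = (306/121 - 3*(-13 + 15)/121) - 4*692**2 = (306/121 - 3/121*2) - 4*478864 = (306/121 - 6/121) - 1*1915456 = 300/121 - 1915456 = -231769876/121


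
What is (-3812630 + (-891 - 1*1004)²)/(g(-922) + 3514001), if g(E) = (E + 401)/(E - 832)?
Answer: -77739034/1232711655 ≈ -0.063063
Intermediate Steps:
g(E) = (401 + E)/(-832 + E)
(-3812630 + (-891 - 1*1004)²)/(g(-922) + 3514001) = (-3812630 + (-891 - 1*1004)²)/((401 - 922)/(-832 - 922) + 3514001) = (-3812630 + (-891 - 1004)²)/(-521/(-1754) + 3514001) = (-3812630 + (-1895)²)/(-1/1754*(-521) + 3514001) = (-3812630 + 3591025)/(521/1754 + 3514001) = -221605/6163558275/1754 = -221605*1754/6163558275 = -77739034/1232711655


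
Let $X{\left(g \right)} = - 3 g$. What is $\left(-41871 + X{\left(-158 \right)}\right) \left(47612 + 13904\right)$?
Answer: $-2546577852$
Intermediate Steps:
$\left(-41871 + X{\left(-158 \right)}\right) \left(47612 + 13904\right) = \left(-41871 - -474\right) \left(47612 + 13904\right) = \left(-41871 + 474\right) 61516 = \left(-41397\right) 61516 = -2546577852$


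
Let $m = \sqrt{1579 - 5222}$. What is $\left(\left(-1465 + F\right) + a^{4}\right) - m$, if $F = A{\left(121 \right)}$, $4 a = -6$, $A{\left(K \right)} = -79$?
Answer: $- \frac{24623}{16} - i \sqrt{3643} \approx -1538.9 - 60.357 i$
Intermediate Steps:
$a = - \frac{3}{2}$ ($a = \frac{1}{4} \left(-6\right) = - \frac{3}{2} \approx -1.5$)
$F = -79$
$m = i \sqrt{3643}$ ($m = \sqrt{-3643} = i \sqrt{3643} \approx 60.357 i$)
$\left(\left(-1465 + F\right) + a^{4}\right) - m = \left(\left(-1465 - 79\right) + \left(- \frac{3}{2}\right)^{4}\right) - i \sqrt{3643} = \left(-1544 + \frac{81}{16}\right) - i \sqrt{3643} = - \frac{24623}{16} - i \sqrt{3643}$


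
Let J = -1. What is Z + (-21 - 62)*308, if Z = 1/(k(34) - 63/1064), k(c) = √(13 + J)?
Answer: -2361831940/92389 + 46208*√3/277167 ≈ -25564.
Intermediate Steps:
k(c) = 2*√3 (k(c) = √(13 - 1) = √12 = 2*√3)
Z = 1/(-9/152 + 2*√3) (Z = 1/(2*√3 - 63/1064) = 1/(2*√3 - 63*1/1064) = 1/(2*√3 - 9/152) = 1/(-9/152 + 2*√3) ≈ 0.29369)
Z + (-21 - 62)*308 = (456/92389 + 46208*√3/277167) + (-21 - 62)*308 = (456/92389 + 46208*√3/277167) - 83*308 = (456/92389 + 46208*√3/277167) - 25564 = -2361831940/92389 + 46208*√3/277167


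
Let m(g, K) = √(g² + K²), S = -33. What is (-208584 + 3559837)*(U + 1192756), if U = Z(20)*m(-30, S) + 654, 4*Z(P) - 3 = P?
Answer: 3999418842730 + 231236457*√221/4 ≈ 4.0003e+12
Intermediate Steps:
m(g, K) = √(K² + g²)
Z(P) = ¾ + P/4
U = 654 + 69*√221/4 (U = (¾ + (¼)*20)*√((-33)² + (-30)²) + 654 = (¾ + 5)*√(1089 + 900) + 654 = 23*√1989/4 + 654 = 23*(3*√221)/4 + 654 = 69*√221/4 + 654 = 654 + 69*√221/4 ≈ 910.44)
(-208584 + 3559837)*(U + 1192756) = (-208584 + 3559837)*((654 + 69*√221/4) + 1192756) = 3351253*(1193410 + 69*√221/4) = 3999418842730 + 231236457*√221/4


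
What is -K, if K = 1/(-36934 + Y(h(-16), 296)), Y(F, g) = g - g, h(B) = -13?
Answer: 1/36934 ≈ 2.7075e-5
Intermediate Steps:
Y(F, g) = 0
K = -1/36934 (K = 1/(-36934 + 0) = 1/(-36934) = -1/36934 ≈ -2.7075e-5)
-K = -1*(-1/36934) = 1/36934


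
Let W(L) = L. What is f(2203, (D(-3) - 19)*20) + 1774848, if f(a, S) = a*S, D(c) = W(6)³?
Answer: 10454668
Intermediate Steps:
D(c) = 216 (D(c) = 6³ = 216)
f(a, S) = S*a
f(2203, (D(-3) - 19)*20) + 1774848 = ((216 - 19)*20)*2203 + 1774848 = (197*20)*2203 + 1774848 = 3940*2203 + 1774848 = 8679820 + 1774848 = 10454668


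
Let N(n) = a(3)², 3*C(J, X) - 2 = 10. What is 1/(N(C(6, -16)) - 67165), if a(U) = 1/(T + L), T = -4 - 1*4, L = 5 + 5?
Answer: -4/268659 ≈ -1.4889e-5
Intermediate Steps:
C(J, X) = 4 (C(J, X) = ⅔ + (⅓)*10 = ⅔ + 10/3 = 4)
L = 10
T = -8 (T = -4 - 4 = -8)
a(U) = ½ (a(U) = 1/(-8 + 10) = 1/2 = ½)
N(n) = ¼ (N(n) = (½)² = ¼)
1/(N(C(6, -16)) - 67165) = 1/(¼ - 67165) = 1/(-268659/4) = -4/268659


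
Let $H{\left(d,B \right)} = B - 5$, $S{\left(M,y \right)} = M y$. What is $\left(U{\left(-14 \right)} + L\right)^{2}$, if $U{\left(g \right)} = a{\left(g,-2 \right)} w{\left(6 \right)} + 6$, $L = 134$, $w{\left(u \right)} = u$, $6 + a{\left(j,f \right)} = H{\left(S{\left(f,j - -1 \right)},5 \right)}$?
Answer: $10816$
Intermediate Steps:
$H{\left(d,B \right)} = -5 + B$
$a{\left(j,f \right)} = -6$ ($a{\left(j,f \right)} = -6 + \left(-5 + 5\right) = -6 + 0 = -6$)
$U{\left(g \right)} = -30$ ($U{\left(g \right)} = \left(-6\right) 6 + 6 = -36 + 6 = -30$)
$\left(U{\left(-14 \right)} + L\right)^{2} = \left(-30 + 134\right)^{2} = 104^{2} = 10816$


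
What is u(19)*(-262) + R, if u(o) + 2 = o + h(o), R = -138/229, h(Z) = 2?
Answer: -1140100/229 ≈ -4978.6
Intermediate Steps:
R = -138/229 (R = -138*1/229 = -138/229 ≈ -0.60262)
u(o) = o (u(o) = -2 + (o + 2) = -2 + (2 + o) = o)
u(19)*(-262) + R = 19*(-262) - 138/229 = -4978 - 138/229 = -1140100/229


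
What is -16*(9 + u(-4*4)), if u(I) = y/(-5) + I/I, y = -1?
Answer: -816/5 ≈ -163.20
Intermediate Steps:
u(I) = 6/5 (u(I) = -1/(-5) + I/I = -1*(-1/5) + 1 = 1/5 + 1 = 6/5)
-16*(9 + u(-4*4)) = -16*(9 + 6/5) = -16*51/5 = -816/5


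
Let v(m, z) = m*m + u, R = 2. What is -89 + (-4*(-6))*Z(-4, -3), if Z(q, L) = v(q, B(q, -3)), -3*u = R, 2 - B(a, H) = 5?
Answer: 279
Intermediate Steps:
B(a, H) = -3 (B(a, H) = 2 - 1*5 = 2 - 5 = -3)
u = -⅔ (u = -⅓*2 = -⅔ ≈ -0.66667)
v(m, z) = -⅔ + m² (v(m, z) = m*m - ⅔ = m² - ⅔ = -⅔ + m²)
Z(q, L) = -⅔ + q²
-89 + (-4*(-6))*Z(-4, -3) = -89 + (-4*(-6))*(-⅔ + (-4)²) = -89 + 24*(-⅔ + 16) = -89 + 24*(46/3) = -89 + 368 = 279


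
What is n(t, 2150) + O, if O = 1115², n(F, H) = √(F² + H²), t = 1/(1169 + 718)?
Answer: 1243225 + √16459654702501/1887 ≈ 1.2454e+6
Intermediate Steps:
t = 1/1887 ≈ 0.00052994
O = 1243225
n(t, 2150) + O = √((1/1887)² + 2150²) + 1243225 = √(1/3560769 + 4622500) + 1243225 = √(16459654702501/3560769) + 1243225 = √16459654702501/1887 + 1243225 = 1243225 + √16459654702501/1887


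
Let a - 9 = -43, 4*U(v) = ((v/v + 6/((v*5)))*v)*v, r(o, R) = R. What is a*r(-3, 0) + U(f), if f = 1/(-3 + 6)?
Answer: 23/180 ≈ 0.12778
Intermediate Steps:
f = ⅓ (f = 1/3 = ⅓ ≈ 0.33333)
U(v) = v²*(1 + 6/(5*v))/4 (U(v) = (((v/v + 6/((v*5)))*v)*v)/4 = (((1 + 6/((5*v)))*v)*v)/4 = (((1 + 6*(1/(5*v)))*v)*v)/4 = (((1 + 6/(5*v))*v)*v)/4 = ((v*(1 + 6/(5*v)))*v)/4 = (v²*(1 + 6/(5*v)))/4 = v²*(1 + 6/(5*v))/4)
a = -34 (a = 9 - 43 = -34)
a*r(-3, 0) + U(f) = -34*0 + (1/20)*(⅓)*(6 + 5*(⅓)) = 0 + (1/20)*(⅓)*(6 + 5/3) = 0 + (1/20)*(⅓)*(23/3) = 0 + 23/180 = 23/180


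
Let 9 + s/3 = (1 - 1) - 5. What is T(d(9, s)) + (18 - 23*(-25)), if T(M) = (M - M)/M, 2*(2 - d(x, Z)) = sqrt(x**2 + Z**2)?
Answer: 593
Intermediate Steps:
s = -42 (s = -27 + 3*((1 - 1) - 5) = -27 + 3*(0 - 5) = -27 + 3*(-5) = -27 - 15 = -42)
d(x, Z) = 2 - sqrt(Z**2 + x**2)/2 (d(x, Z) = 2 - sqrt(x**2 + Z**2)/2 = 2 - sqrt(Z**2 + x**2)/2)
T(M) = 0 (T(M) = 0/M = 0)
T(d(9, s)) + (18 - 23*(-25)) = 0 + (18 - 23*(-25)) = 0 + (18 + 575) = 0 + 593 = 593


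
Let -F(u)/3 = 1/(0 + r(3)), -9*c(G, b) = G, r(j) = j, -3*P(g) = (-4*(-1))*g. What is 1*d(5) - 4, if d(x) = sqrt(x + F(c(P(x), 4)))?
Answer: -2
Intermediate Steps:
P(g) = -4*g/3 (P(g) = -(-4*(-1))*g/3 = -4*g/3)
c(G, b) = -G/9
F(u) = -1 (F(u) = -3/(0 + 3) = -3/3 = -3*1/3 = -1)
d(x) = sqrt(-1 + x) (d(x) = sqrt(x - 1) = sqrt(-1 + x))
1*d(5) - 4 = 1*sqrt(-1 + 5) - 4 = 1*sqrt(4) - 4 = 1*2 - 4 = 2 - 4 = -2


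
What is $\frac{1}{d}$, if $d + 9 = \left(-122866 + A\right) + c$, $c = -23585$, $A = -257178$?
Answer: $- \frac{1}{403638} \approx -2.4775 \cdot 10^{-6}$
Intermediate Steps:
$d = -403638$ ($d = -9 - 403629 = -403638$)
$\frac{1}{d} = \frac{1}{-403638} = - \frac{1}{403638}$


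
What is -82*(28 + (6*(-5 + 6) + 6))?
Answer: -3280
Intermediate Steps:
-82*(28 + (6*(-5 + 6) + 6)) = -82*(28 + (6*1 + 6)) = -82*(28 + (6 + 6)) = -82*(28 + 12) = -82*40 = -3280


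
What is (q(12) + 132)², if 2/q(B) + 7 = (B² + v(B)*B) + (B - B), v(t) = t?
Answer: 1375964836/78961 ≈ 17426.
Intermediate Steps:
q(B) = 2/(-7 + 2*B²) (q(B) = 2/(-7 + ((B² + B*B) + (B - B))) = 2/(-7 + ((B² + B²) + 0)) = 2/(-7 + (2*B² + 0)) = 2/(-7 + 2*B²))
(q(12) + 132)² = (2/(-7 + 2*12²) + 132)² = (2/(-7 + 2*144) + 132)² = (2/(-7 + 288) + 132)² = (2/281 + 132)² = (37094/281)² = 1375964836/78961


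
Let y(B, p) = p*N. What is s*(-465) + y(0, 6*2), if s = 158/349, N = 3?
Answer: -60906/349 ≈ -174.52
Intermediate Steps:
y(B, p) = 3*p (y(B, p) = p*3 = 3*p)
s = 158/349 (s = 158*(1/349) = 158/349 ≈ 0.45272)
s*(-465) + y(0, 6*2) = (158/349)*(-465) + 3*(6*2) = -73470/349 + 3*12 = -73470/349 + 36 = -60906/349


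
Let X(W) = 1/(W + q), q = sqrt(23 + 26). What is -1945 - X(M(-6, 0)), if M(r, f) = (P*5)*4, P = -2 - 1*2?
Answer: -141984/73 ≈ -1945.0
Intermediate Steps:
P = -4 (P = -2 - 2 = -4)
M(r, f) = -80 (M(r, f) = -4*5*4 = -20*4 = -80)
q = 7 (q = sqrt(49) = 7)
X(W) = 1/(7 + W) (X(W) = 1/(W + 7) = 1/(7 + W))
-1945 - X(M(-6, 0)) = -1945 - 1/(7 - 80) = -1945 - 1/(-73) = -1945 - 1*(-1/73) = -1945 + 1/73 = -141984/73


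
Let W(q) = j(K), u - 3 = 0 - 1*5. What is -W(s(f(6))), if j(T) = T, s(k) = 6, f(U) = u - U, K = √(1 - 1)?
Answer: 0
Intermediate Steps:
u = -2 (u = 3 + (0 - 1*5) = 3 + (0 - 5) = 3 - 5 = -2)
K = 0 (K = √0 = 0)
f(U) = -2 - U
W(q) = 0
-W(s(f(6))) = -1*0 = 0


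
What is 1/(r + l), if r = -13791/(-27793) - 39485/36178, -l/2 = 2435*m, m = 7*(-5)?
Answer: 1005495154/171386050523493 ≈ 5.8668e-6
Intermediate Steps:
m = -35
l = 170450 (l = -4870*(-35) = -2*(-85225) = 170450)
r = -598475807/1005495154 (r = -13791*(-1/27793) - 39485*1/36178 = 13791/27793 - 39485/36178 = -598475807/1005495154 ≈ -0.59521)
1/(r + l) = 1/(-598475807/1005495154 + 170450) = 1/(171386050523493/1005495154) = 1005495154/171386050523493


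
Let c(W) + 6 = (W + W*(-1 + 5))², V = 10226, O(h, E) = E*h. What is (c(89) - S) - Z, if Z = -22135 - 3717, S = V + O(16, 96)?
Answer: 212109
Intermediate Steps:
S = 11762 (S = 10226 + 96*16 = 10226 + 1536 = 11762)
Z = -25852
c(W) = -6 + 25*W² (c(W) = -6 + (W + W*(-1 + 5))² = -6 + (W + W*4)² = -6 + (W + 4*W)² = -6 + (5*W)² = -6 + 25*W²)
(c(89) - S) - Z = ((-6 + 25*89²) - 1*11762) - 1*(-25852) = ((-6 + 25*7921) - 11762) + 25852 = ((-6 + 198025) - 11762) + 25852 = (198019 - 11762) + 25852 = 186257 + 25852 = 212109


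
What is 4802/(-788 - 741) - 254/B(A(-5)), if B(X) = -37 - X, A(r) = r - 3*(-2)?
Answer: 102945/29051 ≈ 3.5436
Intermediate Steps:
A(r) = 6 + r (A(r) = r + 6 = 6 + r)
4802/(-788 - 741) - 254/B(A(-5)) = 4802/(-788 - 741) - 254/(-37 - (6 - 5)) = 4802/(-1529) - 254/(-37 - 1*1) = 4802*(-1/1529) - 254/(-37 - 1) = -4802/1529 - 254/(-38) = -4802/1529 - 254*(-1/38) = -4802/1529 + 127/19 = 102945/29051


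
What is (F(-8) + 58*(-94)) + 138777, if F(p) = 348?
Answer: 133673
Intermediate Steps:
(F(-8) + 58*(-94)) + 138777 = (348 + 58*(-94)) + 138777 = (348 - 5452) + 138777 = -5104 + 138777 = 133673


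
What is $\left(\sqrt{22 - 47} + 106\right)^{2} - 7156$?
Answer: $4055 + 1060 i \approx 4055.0 + 1060.0 i$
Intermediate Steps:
$\left(\sqrt{22 - 47} + 106\right)^{2} - 7156 = \left(\sqrt{-25} + 106\right)^{2} - 7156 = \left(5 i + 106\right)^{2} - 7156 = \left(106 + 5 i\right)^{2} - 7156 = -7156 + \left(106 + 5 i\right)^{2}$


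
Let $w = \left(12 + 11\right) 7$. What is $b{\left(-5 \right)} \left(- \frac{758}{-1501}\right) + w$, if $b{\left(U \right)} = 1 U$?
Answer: $\frac{237871}{1501} \approx 158.48$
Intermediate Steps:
$w = 161$ ($w = 23 \cdot 7 = 161$)
$b{\left(U \right)} = U$
$b{\left(-5 \right)} \left(- \frac{758}{-1501}\right) + w = - 5 \left(- \frac{758}{-1501}\right) + 161 = - 5 \left(\left(-758\right) \left(- \frac{1}{1501}\right)\right) + 161 = \left(-5\right) \frac{758}{1501} + 161 = - \frac{3790}{1501} + 161 = \frac{237871}{1501}$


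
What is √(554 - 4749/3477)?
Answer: 3*√82482553/1159 ≈ 23.508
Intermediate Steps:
√(554 - 4749/3477) = √(554 - 4749*1/3477) = √(554 - 1583/1159) = √(640503/1159) = 3*√82482553/1159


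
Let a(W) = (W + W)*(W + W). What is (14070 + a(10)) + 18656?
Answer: 33126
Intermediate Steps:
a(W) = 4*W² (a(W) = (2*W)*(2*W) = 4*W²)
(14070 + a(10)) + 18656 = (14070 + 4*10²) + 18656 = (14070 + 4*100) + 18656 = (14070 + 400) + 18656 = 14470 + 18656 = 33126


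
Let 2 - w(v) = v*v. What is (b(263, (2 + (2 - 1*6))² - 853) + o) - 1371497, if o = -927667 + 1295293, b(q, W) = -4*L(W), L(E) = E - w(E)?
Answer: -3883671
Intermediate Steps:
w(v) = 2 - v² (w(v) = 2 - v*v = 2 - v²)
L(E) = -2 + E + E² (L(E) = E - (2 - E²) = E + (-2 + E²) = -2 + E + E²)
b(q, W) = 8 - 4*W - 4*W² (b(q, W) = -4*(-2 + W + W²) = 8 - 4*W - 4*W²)
o = 367626
(b(263, (2 + (2 - 1*6))² - 853) + o) - 1371497 = ((8 - 4*((2 + (2 - 1*6))² - 853) - 4*((2 + (2 - 1*6))² - 853)²) + 367626) - 1371497 = ((8 - 4*((2 + (2 - 6))² - 853) - 4*((2 + (2 - 6))² - 853)²) + 367626) - 1371497 = ((8 - 4*((2 - 4)² - 853) - 4*((2 - 4)² - 853)²) + 367626) - 1371497 = ((8 - 4*((-2)² - 853) - 4*((-2)² - 853)²) + 367626) - 1371497 = ((8 - 4*(4 - 853) - 4*(4 - 853)²) + 367626) - 1371497 = ((8 - 4*(-849) - 4*(-849)²) + 367626) - 1371497 = ((8 + 3396 - 4*720801) + 367626) - 1371497 = ((8 + 3396 - 2883204) + 367626) - 1371497 = (-2879800 + 367626) - 1371497 = -2512174 - 1371497 = -3883671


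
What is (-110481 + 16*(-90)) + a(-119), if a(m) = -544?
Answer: -112465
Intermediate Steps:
(-110481 + 16*(-90)) + a(-119) = (-110481 + 16*(-90)) - 544 = (-110481 - 1440) - 544 = -111921 - 544 = -112465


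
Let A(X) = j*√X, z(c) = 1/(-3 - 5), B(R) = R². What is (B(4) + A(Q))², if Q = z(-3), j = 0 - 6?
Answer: 503/2 - 48*I*√2 ≈ 251.5 - 67.882*I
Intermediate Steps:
j = -6
z(c) = -⅛ (z(c) = 1/(-8) = -⅛)
Q = -⅛ ≈ -0.12500
A(X) = -6*√X
(B(4) + A(Q))² = (4² - 3*I*√2/2)² = (16 - 3*I*√2/2)²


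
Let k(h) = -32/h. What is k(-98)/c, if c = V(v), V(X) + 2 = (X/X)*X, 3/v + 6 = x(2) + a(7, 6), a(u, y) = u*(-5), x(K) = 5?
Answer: -192/1225 ≈ -0.15673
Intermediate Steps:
a(u, y) = -5*u
v = -1/12 (v = 3/(-6 + (5 - 5*7)) = 3/(-6 + (5 - 35)) = 3/(-6 - 30) = 3/(-36) = 3*(-1/36) = -1/12 ≈ -0.083333)
V(X) = -2 + X (V(X) = -2 + (X/X)*X = -2 + 1*X = -2 + X)
c = -25/12 (c = -2 - 1/12 = -25/12 ≈ -2.0833)
k(-98)/c = (-32/(-98))/(-25/12) = -32*(-1/98)*(-12/25) = (16/49)*(-12/25) = -192/1225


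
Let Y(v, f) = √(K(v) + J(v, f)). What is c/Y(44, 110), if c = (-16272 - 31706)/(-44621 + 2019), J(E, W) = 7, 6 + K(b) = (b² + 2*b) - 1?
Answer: 149*√506/133892 ≈ 0.025033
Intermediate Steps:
K(b) = -7 + b² + 2*b (K(b) = -6 + ((b² + 2*b) - 1) = -6 + (-1 + b² + 2*b) = -7 + b² + 2*b)
c = 3427/3043 (c = -47978/(-42602) = -47978*(-1/42602) = 3427/3043 ≈ 1.1262)
Y(v, f) = √(v² + 2*v) (Y(v, f) = √((-7 + v² + 2*v) + 7) = √(v² + 2*v))
c/Y(44, 110) = 3427/(3043*(√(44*(2 + 44)))) = 3427/(3043*(√(44*46))) = 3427/(3043*(√2024)) = 3427/(3043*((2*√506))) = 3427*(√506/1012)/3043 = 149*√506/133892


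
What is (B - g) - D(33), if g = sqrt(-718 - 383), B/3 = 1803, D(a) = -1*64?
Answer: 5473 - I*sqrt(1101) ≈ 5473.0 - 33.181*I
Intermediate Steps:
D(a) = -64
B = 5409 (B = 3*1803 = 5409)
g = I*sqrt(1101) (g = sqrt(-1101) = I*sqrt(1101) ≈ 33.181*I)
(B - g) - D(33) = (5409 - I*sqrt(1101)) - 1*(-64) = (5409 - I*sqrt(1101)) + 64 = 5473 - I*sqrt(1101)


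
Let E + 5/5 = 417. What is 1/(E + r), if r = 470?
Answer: 1/886 ≈ 0.0011287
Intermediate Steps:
E = 416 (E = -1 + 417 = 416)
1/(E + r) = 1/(416 + 470) = 1/886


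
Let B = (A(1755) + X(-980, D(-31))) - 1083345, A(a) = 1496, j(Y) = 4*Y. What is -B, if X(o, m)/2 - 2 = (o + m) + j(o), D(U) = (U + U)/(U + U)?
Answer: 1091643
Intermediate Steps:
D(U) = 1 (D(U) = (2*U)/((2*U)) = (2*U)*(1/(2*U)) = 1)
X(o, m) = 4 + 2*m + 10*o (X(o, m) = 4 + 2*((o + m) + 4*o) = 4 + 2*((m + o) + 4*o) = 4 + 2*(m + 5*o) = 4 + (2*m + 10*o) = 4 + 2*m + 10*o)
B = -1091643 (B = (1496 + (4 + 2*1 + 10*(-980))) - 1083345 = (1496 + (4 + 2 - 9800)) - 1083345 = (1496 - 9794) - 1083345 = -8298 - 1083345 = -1091643)
-B = -1*(-1091643) = 1091643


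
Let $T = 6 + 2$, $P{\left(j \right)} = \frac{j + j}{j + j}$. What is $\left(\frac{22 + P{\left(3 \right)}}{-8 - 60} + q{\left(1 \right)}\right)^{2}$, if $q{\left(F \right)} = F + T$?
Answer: $\frac{346921}{4624} \approx 75.026$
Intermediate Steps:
$P{\left(j \right)} = 1$ ($P{\left(j \right)} = \frac{2 j}{2 j} = 2 j \frac{1}{2 j} = 1$)
$T = 8$
$q{\left(F \right)} = 8 + F$ ($q{\left(F \right)} = F + 8 = 8 + F$)
$\left(\frac{22 + P{\left(3 \right)}}{-8 - 60} + q{\left(1 \right)}\right)^{2} = \left(\frac{22 + 1}{-8 - 60} + \left(8 + 1\right)\right)^{2} = \left(\frac{23}{-68} + 9\right)^{2} = \left(23 \left(- \frac{1}{68}\right) + 9\right)^{2} = \left(- \frac{23}{68} + 9\right)^{2} = \left(\frac{589}{68}\right)^{2} = \frac{346921}{4624}$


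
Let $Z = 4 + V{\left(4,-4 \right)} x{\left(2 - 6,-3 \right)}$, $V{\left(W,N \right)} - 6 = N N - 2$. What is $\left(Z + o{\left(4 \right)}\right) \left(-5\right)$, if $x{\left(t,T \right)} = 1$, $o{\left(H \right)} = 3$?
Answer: $-135$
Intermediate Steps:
$V{\left(W,N \right)} = 4 + N^{2}$ ($V{\left(W,N \right)} = 6 + \left(N N - 2\right) = 6 + \left(N^{2} - 2\right) = 6 + \left(-2 + N^{2}\right) = 4 + N^{2}$)
$Z = 24$ ($Z = 4 + \left(4 + \left(-4\right)^{2}\right) 1 = 4 + \left(4 + 16\right) 1 = 4 + 20 \cdot 1 = 4 + 20 = 24$)
$\left(Z + o{\left(4 \right)}\right) \left(-5\right) = \left(24 + 3\right) \left(-5\right) = 27 \left(-5\right) = -135$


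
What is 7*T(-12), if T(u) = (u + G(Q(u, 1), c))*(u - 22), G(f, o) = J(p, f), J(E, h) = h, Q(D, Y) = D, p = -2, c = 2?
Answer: 5712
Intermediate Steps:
G(f, o) = f
T(u) = 2*u*(-22 + u) (T(u) = (u + u)*(u - 22) = (2*u)*(-22 + u) = 2*u*(-22 + u))
7*T(-12) = 7*(2*(-12)*(-22 - 12)) = 7*(2*(-12)*(-34)) = 7*816 = 5712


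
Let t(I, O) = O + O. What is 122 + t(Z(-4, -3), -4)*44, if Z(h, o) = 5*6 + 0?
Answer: -230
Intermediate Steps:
Z(h, o) = 30 (Z(h, o) = 30 + 0 = 30)
t(I, O) = 2*O
122 + t(Z(-4, -3), -4)*44 = 122 + (2*(-4))*44 = 122 - 8*44 = 122 - 352 = -230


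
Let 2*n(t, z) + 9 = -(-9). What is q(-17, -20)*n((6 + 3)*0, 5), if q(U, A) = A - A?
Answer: 0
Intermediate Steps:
n(t, z) = 0 (n(t, z) = -9/2 + (-(-9))/2 = -9/2 + (-3*(-3))/2 = -9/2 + (½)*9 = -9/2 + 9/2 = 0)
q(U, A) = 0
q(-17, -20)*n((6 + 3)*0, 5) = 0*0 = 0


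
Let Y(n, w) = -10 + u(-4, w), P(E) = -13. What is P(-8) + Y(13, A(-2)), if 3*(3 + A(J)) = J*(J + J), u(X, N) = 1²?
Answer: -22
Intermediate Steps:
u(X, N) = 1
A(J) = -3 + 2*J²/3 (A(J) = -3 + (J*(J + J))/3 = -3 + (J*(2*J))/3 = -3 + (2*J²)/3 = -3 + 2*J²/3)
Y(n, w) = -9 (Y(n, w) = -10 + 1 = -9)
P(-8) + Y(13, A(-2)) = -13 - 9 = -22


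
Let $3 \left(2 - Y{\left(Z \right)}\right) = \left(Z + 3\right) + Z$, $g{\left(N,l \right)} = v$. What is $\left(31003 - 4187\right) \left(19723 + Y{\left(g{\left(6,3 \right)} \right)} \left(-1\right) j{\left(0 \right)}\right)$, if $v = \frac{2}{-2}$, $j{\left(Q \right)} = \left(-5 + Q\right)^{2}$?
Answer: $\frac{1583323904}{3} \approx 5.2777 \cdot 10^{8}$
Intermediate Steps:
$v = -1$ ($v = 2 \left(- \frac{1}{2}\right) = -1$)
$g{\left(N,l \right)} = -1$
$Y{\left(Z \right)} = 1 - \frac{2 Z}{3}$ ($Y{\left(Z \right)} = 2 - \frac{\left(Z + 3\right) + Z}{3} = 2 - \frac{\left(3 + Z\right) + Z}{3} = 2 - \frac{3 + 2 Z}{3} = 2 - \left(1 + \frac{2 Z}{3}\right) = 1 - \frac{2 Z}{3}$)
$\left(31003 - 4187\right) \left(19723 + Y{\left(g{\left(6,3 \right)} \right)} \left(-1\right) j{\left(0 \right)}\right) = \left(31003 - 4187\right) \left(19723 + \left(1 - - \frac{2}{3}\right) \left(-1\right) \left(-5 + 0\right)^{2}\right) = 26816 \left(19723 + \left(1 + \frac{2}{3}\right) \left(-1\right) \left(-5\right)^{2}\right) = 26816 \left(19723 + \frac{5}{3} \left(-1\right) 25\right) = 26816 \left(19723 - \frac{125}{3}\right) = 26816 \cdot \frac{59044}{3} = \frac{1583323904}{3}$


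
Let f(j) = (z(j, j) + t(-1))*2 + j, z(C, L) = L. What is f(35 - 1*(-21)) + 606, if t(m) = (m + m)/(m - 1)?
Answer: 776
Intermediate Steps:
t(m) = 2*m/(-1 + m) (t(m) = (2*m)/(-1 + m) = 2*m/(-1 + m))
f(j) = 2 + 3*j (f(j) = (j + 2*(-1)/(-1 - 1))*2 + j = (j + 2*(-1)/(-2))*2 + j = (j + 2*(-1)*(-½))*2 + j = (j + 1)*2 + j = (1 + j)*2 + j = (2 + 2*j) + j = 2 + 3*j)
f(35 - 1*(-21)) + 606 = (2 + 3*(35 - 1*(-21))) + 606 = (2 + 3*(35 + 21)) + 606 = (2 + 3*56) + 606 = (2 + 168) + 606 = 170 + 606 = 776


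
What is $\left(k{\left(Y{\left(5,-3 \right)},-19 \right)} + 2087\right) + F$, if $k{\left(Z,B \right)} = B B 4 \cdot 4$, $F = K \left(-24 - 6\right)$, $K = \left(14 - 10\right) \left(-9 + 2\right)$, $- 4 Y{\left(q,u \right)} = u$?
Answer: $8703$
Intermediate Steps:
$Y{\left(q,u \right)} = - \frac{u}{4}$
$K = -28$ ($K = 4 \left(-7\right) = -28$)
$F = 840$ ($F = - 28 \left(-24 - 6\right) = \left(-28\right) \left(-30\right) = 840$)
$k{\left(Z,B \right)} = 16 B^{2}$ ($k{\left(Z,B \right)} = B^{2} \cdot 4 \cdot 4 = 4 B^{2} \cdot 4 = 16 B^{2}$)
$\left(k{\left(Y{\left(5,-3 \right)},-19 \right)} + 2087\right) + F = \left(16 \left(-19\right)^{2} + 2087\right) + 840 = \left(16 \cdot 361 + 2087\right) + 840 = \left(5776 + 2087\right) + 840 = 7863 + 840 = 8703$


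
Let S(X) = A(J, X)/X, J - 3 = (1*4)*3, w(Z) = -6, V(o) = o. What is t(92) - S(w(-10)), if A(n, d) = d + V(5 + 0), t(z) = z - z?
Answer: -1/6 ≈ -0.16667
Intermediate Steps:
t(z) = 0
J = 15 (J = 3 + (1*4)*3 = 3 + 4*3 = 3 + 12 = 15)
A(n, d) = 5 + d (A(n, d) = d + (5 + 0) = d + 5 = 5 + d)
S(X) = (5 + X)/X
t(92) - S(w(-10)) = 0 - (5 - 6)/(-6) = 0 - (-1)*(-1)/6 = 0 - 1*1/6 = 0 - 1/6 = -1/6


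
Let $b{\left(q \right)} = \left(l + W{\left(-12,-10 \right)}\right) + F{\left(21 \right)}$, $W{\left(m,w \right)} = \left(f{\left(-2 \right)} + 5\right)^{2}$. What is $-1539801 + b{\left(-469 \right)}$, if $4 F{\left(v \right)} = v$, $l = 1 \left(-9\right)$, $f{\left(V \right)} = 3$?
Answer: $- \frac{6158963}{4} \approx -1.5397 \cdot 10^{6}$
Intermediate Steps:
$l = -9$
$F{\left(v \right)} = \frac{v}{4}$
$W{\left(m,w \right)} = 64$ ($W{\left(m,w \right)} = \left(3 + 5\right)^{2} = 8^{2} = 64$)
$b{\left(q \right)} = \frac{241}{4}$ ($b{\left(q \right)} = \left(-9 + 64\right) + \frac{1}{4} \cdot 21 = 55 + \frac{21}{4} = \frac{241}{4}$)
$-1539801 + b{\left(-469 \right)} = -1539801 + \frac{241}{4} = - \frac{6158963}{4}$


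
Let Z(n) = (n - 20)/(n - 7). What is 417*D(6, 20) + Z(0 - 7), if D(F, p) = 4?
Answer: 23379/14 ≈ 1669.9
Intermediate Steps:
Z(n) = (-20 + n)/(-7 + n)
417*D(6, 20) + Z(0 - 7) = 417*4 + (-20 + (0 - 7))/(-7 + (0 - 7)) = 1668 + (-20 - 7)/(-7 - 7) = 1668 - 27/(-14) = 1668 - 1/14*(-27) = 1668 + 27/14 = 23379/14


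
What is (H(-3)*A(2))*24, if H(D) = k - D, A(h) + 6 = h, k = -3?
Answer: 0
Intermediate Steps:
A(h) = -6 + h
H(D) = -3 - D
(H(-3)*A(2))*24 = ((-3 - 1*(-3))*(-6 + 2))*24 = ((-3 + 3)*(-4))*24 = (0*(-4))*24 = 0*24 = 0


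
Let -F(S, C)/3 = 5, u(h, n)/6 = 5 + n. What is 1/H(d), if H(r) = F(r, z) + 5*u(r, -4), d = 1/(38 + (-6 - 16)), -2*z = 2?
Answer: 1/15 ≈ 0.066667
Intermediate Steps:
z = -1 (z = -1/2*2 = -1)
u(h, n) = 30 + 6*n (u(h, n) = 6*(5 + n) = 30 + 6*n)
F(S, C) = -15 (F(S, C) = -3*5 = -15)
d = 1/16 (d = 1/(38 - 22) = 1/16 ≈ 0.062500)
H(r) = 15 (H(r) = -15 + 5*(30 + 6*(-4)) = -15 + 5*(30 - 24) = -15 + 5*6 = -15 + 30 = 15)
1/H(d) = 1/15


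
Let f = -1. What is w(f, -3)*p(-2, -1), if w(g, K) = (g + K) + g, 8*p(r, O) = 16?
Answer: -10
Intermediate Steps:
p(r, O) = 2 (p(r, O) = (⅛)*16 = 2)
w(g, K) = K + 2*g (w(g, K) = (K + g) + g = K + 2*g)
w(f, -3)*p(-2, -1) = (-3 + 2*(-1))*2 = (-3 - 2)*2 = -5*2 = -10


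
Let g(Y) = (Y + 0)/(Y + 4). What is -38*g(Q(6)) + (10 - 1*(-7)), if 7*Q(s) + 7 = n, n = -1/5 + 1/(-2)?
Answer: 911/29 ≈ 31.414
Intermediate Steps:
n = -7/10 (n = -1*⅕ + 1*(-½) = -⅕ - ½ = -7/10 ≈ -0.70000)
Q(s) = -11/10 (Q(s) = -1 + (⅐)*(-7/10) = -1 - ⅒ = -11/10)
g(Y) = Y/(4 + Y)
-38*g(Q(6)) + (10 - 1*(-7)) = -(-209)/(5*(4 - 11/10)) + (10 - 1*(-7)) = -(-209)/(5*29/10) + (10 + 7) = -(-209)*10/(5*29) + 17 = -38*(-11/29) + 17 = 418/29 + 17 = 911/29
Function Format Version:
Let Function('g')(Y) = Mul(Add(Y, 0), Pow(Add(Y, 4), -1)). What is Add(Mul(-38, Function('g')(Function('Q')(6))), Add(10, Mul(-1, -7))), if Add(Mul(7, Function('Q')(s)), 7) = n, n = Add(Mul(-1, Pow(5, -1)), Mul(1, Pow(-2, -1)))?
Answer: Rational(911, 29) ≈ 31.414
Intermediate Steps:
n = Rational(-7, 10) (n = Add(Mul(-1, Rational(1, 5)), Mul(1, Rational(-1, 2))) = Add(Rational(-1, 5), Rational(-1, 2)) = Rational(-7, 10) ≈ -0.70000)
Function('Q')(s) = Rational(-11, 10) (Function('Q')(s) = Add(-1, Mul(Rational(1, 7), Rational(-7, 10))) = Add(-1, Rational(-1, 10)) = Rational(-11, 10))
Function('g')(Y) = Mul(Y, Pow(Add(4, Y), -1))
Add(Mul(-38, Function('g')(Function('Q')(6))), Add(10, Mul(-1, -7))) = Add(Mul(-38, Mul(Rational(-11, 10), Pow(Add(4, Rational(-11, 10)), -1))), Add(10, Mul(-1, -7))) = Add(Mul(-38, Mul(Rational(-11, 10), Pow(Rational(29, 10), -1))), Add(10, 7)) = Add(Mul(-38, Mul(Rational(-11, 10), Rational(10, 29))), 17) = Add(Mul(-38, Rational(-11, 29)), 17) = Add(Rational(418, 29), 17) = Rational(911, 29)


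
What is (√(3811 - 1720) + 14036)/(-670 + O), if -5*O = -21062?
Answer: 17545/4428 + 5*√2091/17712 ≈ 3.9752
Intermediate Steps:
O = 21062/5 (O = -⅕*(-21062) = 21062/5 ≈ 4212.4)
(√(3811 - 1720) + 14036)/(-670 + O) = (√(3811 - 1720) + 14036)/(-670 + 21062/5) = (√2091 + 14036)/(17712/5) = (14036 + √2091)*(5/17712) = 17545/4428 + 5*√2091/17712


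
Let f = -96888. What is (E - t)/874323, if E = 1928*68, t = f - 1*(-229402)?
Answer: -470/291441 ≈ -0.0016127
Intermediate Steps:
t = 132514 (t = -96888 - 1*(-229402) = -96888 + 229402 = 132514)
E = 131104
(E - t)/874323 = (131104 - 1*132514)/874323 = (131104 - 132514)*(1/874323) = -1410*1/874323 = -470/291441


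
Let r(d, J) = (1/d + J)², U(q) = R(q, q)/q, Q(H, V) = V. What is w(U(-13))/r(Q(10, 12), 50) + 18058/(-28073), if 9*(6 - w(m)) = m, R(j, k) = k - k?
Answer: -6498312586/10139995673 ≈ -0.64086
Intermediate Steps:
R(j, k) = 0
U(q) = 0 (U(q) = 0/q = 0)
w(m) = 6 - m/9
r(d, J) = (J + 1/d)²
w(U(-13))/r(Q(10, 12), 50) + 18058/(-28073) = (6 - ⅑*0)/(((1 + 50*12)²/12²)) + 18058/(-28073) = (6 + 0)/(((1 + 600)²/144)) + 18058*(-1/28073) = 6/(((1/144)*601²)) - 18058/28073 = 6/(((1/144)*361201)) - 18058/28073 = 6/(361201/144) - 18058/28073 = 6*(144/361201) - 18058/28073 = 864/361201 - 18058/28073 = -6498312586/10139995673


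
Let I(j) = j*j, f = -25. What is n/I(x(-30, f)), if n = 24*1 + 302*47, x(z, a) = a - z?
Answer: 14218/25 ≈ 568.72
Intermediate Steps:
I(j) = j**2
n = 14218 (n = 24 + 14194 = 14218)
n/I(x(-30, f)) = 14218/((-25 - 1*(-30))**2) = 14218/((-25 + 30)**2) = 14218/(5**2) = 14218/25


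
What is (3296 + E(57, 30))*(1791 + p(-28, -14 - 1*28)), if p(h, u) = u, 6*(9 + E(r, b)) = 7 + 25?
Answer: 5758291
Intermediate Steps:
E(r, b) = -11/3 (E(r, b) = -9 + (7 + 25)/6 = -9 + (1/6)*32 = -9 + 16/3 = -11/3)
(3296 + E(57, 30))*(1791 + p(-28, -14 - 1*28)) = (3296 - 11/3)*(1791 + (-14 - 1*28)) = 9877*(1791 + (-14 - 28))/3 = 9877*(1791 - 42)/3 = (9877/3)*1749 = 5758291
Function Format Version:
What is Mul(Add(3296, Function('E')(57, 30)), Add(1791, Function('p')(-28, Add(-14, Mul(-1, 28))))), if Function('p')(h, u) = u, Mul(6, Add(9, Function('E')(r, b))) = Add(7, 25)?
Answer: 5758291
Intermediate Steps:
Function('E')(r, b) = Rational(-11, 3) (Function('E')(r, b) = Add(-9, Mul(Rational(1, 6), Add(7, 25))) = Add(-9, Mul(Rational(1, 6), 32)) = Add(-9, Rational(16, 3)) = Rational(-11, 3))
Mul(Add(3296, Function('E')(57, 30)), Add(1791, Function('p')(-28, Add(-14, Mul(-1, 28))))) = Mul(Add(3296, Rational(-11, 3)), Add(1791, Add(-14, Mul(-1, 28)))) = Mul(Rational(9877, 3), Add(1791, Add(-14, -28))) = Mul(Rational(9877, 3), Add(1791, -42)) = Mul(Rational(9877, 3), 1749) = 5758291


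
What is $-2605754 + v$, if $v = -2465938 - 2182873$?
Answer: $-7254565$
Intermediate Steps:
$v = -4648811$
$-2605754 + v = -2605754 - 4648811 = -7254565$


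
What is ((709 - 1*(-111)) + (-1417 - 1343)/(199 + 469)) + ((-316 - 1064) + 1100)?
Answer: 89490/167 ≈ 535.87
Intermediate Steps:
((709 - 1*(-111)) + (-1417 - 1343)/(199 + 469)) + ((-316 - 1064) + 1100) = ((709 + 111) - 2760/668) + (-1380 + 1100) = (820 - 2760*1/668) - 280 = (820 - 690/167) - 280 = 136250/167 - 280 = 89490/167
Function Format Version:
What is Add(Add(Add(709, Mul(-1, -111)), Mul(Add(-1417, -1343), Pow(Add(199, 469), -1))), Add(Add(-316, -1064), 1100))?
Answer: Rational(89490, 167) ≈ 535.87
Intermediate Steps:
Add(Add(Add(709, Mul(-1, -111)), Mul(Add(-1417, -1343), Pow(Add(199, 469), -1))), Add(Add(-316, -1064), 1100)) = Add(Add(Add(709, 111), Mul(-2760, Pow(668, -1))), Add(-1380, 1100)) = Add(Add(820, Mul(-2760, Rational(1, 668))), -280) = Add(Add(820, Rational(-690, 167)), -280) = Add(Rational(136250, 167), -280) = Rational(89490, 167)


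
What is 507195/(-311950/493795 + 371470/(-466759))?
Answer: -4675998290444559/13161419948 ≈ -3.5528e+5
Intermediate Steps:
507195/(-311950/493795 + 371470/(-466759)) = 507195/(-311950*1/493795 + 371470*(-1/466759)) = 507195/(-62390/98759 - 371470/466759) = 507195/(-65807099740/46096652081) = 507195*(-46096652081/65807099740) = -4675998290444559/13161419948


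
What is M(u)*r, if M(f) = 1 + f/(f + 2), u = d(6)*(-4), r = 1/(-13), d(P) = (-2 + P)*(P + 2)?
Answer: -127/819 ≈ -0.15507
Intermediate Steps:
d(P) = (-2 + P)*(2 + P)
r = -1/13 ≈ -0.076923
u = -128 (u = (-4 + 6**2)*(-4) = (-4 + 36)*(-4) = 32*(-4) = -128)
M(f) = 1 + f/(2 + f)
M(u)*r = (2*(1 - 128)/(2 - 128))*(-1/13) = (2*(-127)/(-126))*(-1/13) = (2*(-1/126)*(-127))*(-1/13) = (127/63)*(-1/13) = -127/819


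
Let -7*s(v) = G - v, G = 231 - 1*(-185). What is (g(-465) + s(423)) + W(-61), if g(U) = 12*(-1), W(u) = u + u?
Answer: -133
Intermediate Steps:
G = 416 (G = 231 + 185 = 416)
s(v) = -416/7 + v/7 (s(v) = -(416 - v)/7 = -416/7 + v/7)
W(u) = 2*u
g(U) = -12
(g(-465) + s(423)) + W(-61) = (-12 + (-416/7 + (⅐)*423)) + 2*(-61) = (-12 + (-416/7 + 423/7)) - 122 = (-12 + 1) - 122 = -11 - 122 = -133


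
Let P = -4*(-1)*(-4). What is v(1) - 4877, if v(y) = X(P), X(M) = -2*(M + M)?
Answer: -4813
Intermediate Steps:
P = -16 (P = 4*(-4) = -16)
X(M) = -4*M
v(y) = 64 (v(y) = -4*(-16) = 64)
v(1) - 4877 = 64 - 4877 = -4813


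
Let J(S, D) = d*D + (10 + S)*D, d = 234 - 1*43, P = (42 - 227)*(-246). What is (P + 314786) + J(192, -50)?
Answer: 340646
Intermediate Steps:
P = 45510 (P = -185*(-246) = 45510)
d = 191 (d = 234 - 43 = 191)
J(S, D) = 191*D + D*(10 + S) (J(S, D) = 191*D + (10 + S)*D = 191*D + D*(10 + S))
(P + 314786) + J(192, -50) = (45510 + 314786) - 50*(201 + 192) = 360296 - 50*393 = 360296 - 19650 = 340646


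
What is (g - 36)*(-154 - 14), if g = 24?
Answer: 2016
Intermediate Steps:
(g - 36)*(-154 - 14) = (24 - 36)*(-154 - 14) = -12*(-168) = 2016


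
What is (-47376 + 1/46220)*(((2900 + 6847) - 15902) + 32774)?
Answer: -58288122581061/46220 ≈ -1.2611e+9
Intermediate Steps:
(-47376 + 1/46220)*(((2900 + 6847) - 15902) + 32774) = (-47376 + 1/46220)*((9747 - 15902) + 32774) = -2189718719*(-6155 + 32774)/46220 = -2189718719/46220*26619 = -58288122581061/46220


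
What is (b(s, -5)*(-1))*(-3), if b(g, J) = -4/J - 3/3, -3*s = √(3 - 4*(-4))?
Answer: -⅗ ≈ -0.60000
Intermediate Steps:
s = -√19/3 (s = -√(3 - 4*(-4))/3 = -√(3 + 16)/3 = -√19/3 ≈ -1.4530)
b(g, J) = -1 - 4/J (b(g, J) = -4/J - 3*⅓ = -4/J - 1 = -1 - 4/J)
(b(s, -5)*(-1))*(-3) = (((-4 - 1*(-5))/(-5))*(-1))*(-3) = (-(-4 + 5)/5*(-1))*(-3) = (-⅕*1*(-1))*(-3) = -⅕*(-1)*(-3) = (⅕)*(-3) = -⅗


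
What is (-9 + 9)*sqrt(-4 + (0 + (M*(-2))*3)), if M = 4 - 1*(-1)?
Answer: 0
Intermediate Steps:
M = 5 (M = 4 + 1 = 5)
(-9 + 9)*sqrt(-4 + (0 + (M*(-2))*3)) = (-9 + 9)*sqrt(-4 + (0 + (5*(-2))*3)) = 0*sqrt(-4 + (0 - 10*3)) = 0*sqrt(-4 + (0 - 30)) = 0*sqrt(-4 - 30) = 0*sqrt(-34) = 0*(I*sqrt(34)) = 0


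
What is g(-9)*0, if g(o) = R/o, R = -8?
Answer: 0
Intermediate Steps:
g(o) = -8/o
g(-9)*0 = -8/(-9)*0 = -8*(-⅑)*0 = (8/9)*0 = 0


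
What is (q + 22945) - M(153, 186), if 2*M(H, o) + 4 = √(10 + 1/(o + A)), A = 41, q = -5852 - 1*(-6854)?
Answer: 23949 - √515517/454 ≈ 23947.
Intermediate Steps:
q = 1002 (q = -5852 + 6854 = 1002)
M(H, o) = -2 + √(10 + 1/(41 + o))/2 (M(H, o) = -2 + √(10 + 1/(o + 41))/2 = -2 + √(10 + 1/(41 + o))/2)
(q + 22945) - M(153, 186) = (1002 + 22945) - (-2 + √((411 + 10*186)/(41 + 186))/2) = 23947 - (-2 + √((411 + 1860)/227)/2) = 23947 - (-2 + √((1/227)*2271)/2) = 23947 - (-2 + √(2271/227)/2) = 23947 - (-2 + (√515517/227)/2) = 23947 - (-2 + √515517/454) = 23947 + (2 - √515517/454) = 23949 - √515517/454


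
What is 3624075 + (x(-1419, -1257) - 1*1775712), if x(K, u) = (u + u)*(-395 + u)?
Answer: 6001491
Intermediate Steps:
x(K, u) = 2*u*(-395 + u) (x(K, u) = (2*u)*(-395 + u) = 2*u*(-395 + u))
3624075 + (x(-1419, -1257) - 1*1775712) = 3624075 + (2*(-1257)*(-395 - 1257) - 1*1775712) = 3624075 + (2*(-1257)*(-1652) - 1775712) = 3624075 + (4153128 - 1775712) = 3624075 + 2377416 = 6001491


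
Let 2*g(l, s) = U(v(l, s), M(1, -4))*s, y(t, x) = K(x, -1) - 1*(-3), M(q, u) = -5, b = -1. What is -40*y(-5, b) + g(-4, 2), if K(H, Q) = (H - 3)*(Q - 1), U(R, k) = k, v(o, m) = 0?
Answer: -445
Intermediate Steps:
K(H, Q) = (-1 + Q)*(-3 + H) (K(H, Q) = (-3 + H)*(-1 + Q) = (-1 + Q)*(-3 + H))
y(t, x) = 9 - 2*x (y(t, x) = (3 - x - 3*(-1) + x*(-1)) - 1*(-3) = (3 - x + 3 - x) + 3 = (6 - 2*x) + 3 = 9 - 2*x)
g(l, s) = -5*s/2 (g(l, s) = (-5*s)/2 = -5*s/2)
-40*y(-5, b) + g(-4, 2) = -40*(9 - 2*(-1)) - 5/2*2 = -40*(9 + 2) - 5 = -40*11 - 5 = -440 - 5 = -445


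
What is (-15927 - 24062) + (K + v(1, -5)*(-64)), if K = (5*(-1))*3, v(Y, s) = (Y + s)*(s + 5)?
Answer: -40004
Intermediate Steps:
v(Y, s) = (5 + s)*(Y + s) (v(Y, s) = (Y + s)*(5 + s) = (5 + s)*(Y + s))
K = -15 (K = -5*3 = -15)
(-15927 - 24062) + (K + v(1, -5)*(-64)) = (-15927 - 24062) + (-15 + ((-5)² + 5*1 + 5*(-5) + 1*(-5))*(-64)) = -39989 + (-15 + (25 + 5 - 25 - 5)*(-64)) = -39989 + (-15 + 0*(-64)) = -39989 + (-15 + 0) = -39989 - 15 = -40004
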